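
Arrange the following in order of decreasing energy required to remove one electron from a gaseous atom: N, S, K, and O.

N > O > S > K

Across a period the outer electron is held more tightly (higher IE₁); down a group it sits in a higher shell, more shielded, and comes off more easily.
These span different periods and groups, so the two trends combine.
S > K: both effects reinforce here, so S is clearly the higher of the two.
O > S: they share group 16; the group trend gives O the larger value.
N > O: this pair runs against the simple trend — see the exception note.
Note the exception: N has a higher first ionization energy than O, contrary to the simple trend — pairing an electron in O's 2p⁴ costs repulsion energy, so O ionizes more easily than half-filled N (2p³).
Tabulated first ionization energy (kJ/mol): N 1402, O 1314, S 1000, K 419.
So from highest to lowest: N > O > S > K.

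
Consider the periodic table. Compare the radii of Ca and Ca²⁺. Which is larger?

Ca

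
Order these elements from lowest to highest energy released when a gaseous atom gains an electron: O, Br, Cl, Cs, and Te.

Cs < O < Te < Br < Cl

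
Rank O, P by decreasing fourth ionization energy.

O, P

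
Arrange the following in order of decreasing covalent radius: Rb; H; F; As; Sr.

Rb, Sr, As, F, H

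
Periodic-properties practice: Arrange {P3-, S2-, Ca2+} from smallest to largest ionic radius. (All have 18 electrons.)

All of these have 18 electrons, so size is governed by nuclear charge alone: the more protons, the stronger the pull on the same electron cloud, and the smaller the ion.
Nuclear charges: Ca2+ (Z=20), S2- (Z=16), P3- (Z=15).
Smallest to largest: Ca2+ < S2- < P3-.

Ca2+ < S2- < P3-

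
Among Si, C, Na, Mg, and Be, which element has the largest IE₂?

Na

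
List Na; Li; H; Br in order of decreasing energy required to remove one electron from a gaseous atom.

H, Br, Li, Na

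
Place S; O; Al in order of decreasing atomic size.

Al > S > O

Radius decreases left→right (rising Z_eff, same n) and increases top→bottom (higher n).
Neither a single period nor a single group — weigh both effects.
S > O: S sits below O in group 16, so the down-group effect alone puts S larger.
Al > S: Al lies to the left of S in period 3, so the across-period effect alone puts Al larger.
Approximate values (pm): O 63, Al 126, S 103.
So from largest to smallest: Al > S > O.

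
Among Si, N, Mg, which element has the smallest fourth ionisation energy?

After 3 electrons have been removed, what remains? Si³⁺ still has 1 valence electron; N³⁺ still has 2 valence electrons; Mg³⁺ is already 1 electron into the core.
Core electrons are held far more tightly than valence electrons, so Mg tops the IE_4 order.
Valence configurations: Si³⁺ [Ne]3s¹, N³⁺ [He]2s².
Tabulated IE_4 (kJ/mol): Si 4356, N 7475, Mg 10543.
Putting it together, IE_4: Si < N < Mg.

Si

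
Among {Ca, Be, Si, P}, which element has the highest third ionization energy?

Be

Consider each +2 ion: Ca²⁺ is the bare [Ar] core; Be²⁺ is the bare [He] core; Si²⁺ still has 2 valence electrons; P²⁺ still has 3 valence electrons.
Core electrons are held far more tightly than valence electrons, so Ca and Be top the IE_3 order.
Valence configurations: Si²⁺ [Ne]3s², P²⁺ [Ne]3s²3p¹.
P²⁺ loses a lone 3p electron whereas Si²⁺ must break into a filled 3s² pair, so IE_3(Si) > IE_3(P) even though P has the higher nuclear charge.
Approximate IE_3 values (kJ/mol): Ca 4912, Be 14849, Si 3232, P 2914.
Hence IE_3: P < Si < Ca < Be.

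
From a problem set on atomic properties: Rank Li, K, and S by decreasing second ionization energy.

Li > K > S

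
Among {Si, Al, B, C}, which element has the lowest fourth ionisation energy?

Consider each +3 ion: Si³⁺ still has 1 valence electron; Al³⁺ is the bare [Ne] core; B³⁺ is the bare [He] core; C³⁺ still has 1 valence electron.
Pulling an electron out of a noble-gas core costs far more than removing a remaining valence electron, so Al and B sit at the high end of IE_4.
Valence configurations: Si³⁺ [Ne]3s¹, C³⁺ [He]2s¹.
Tabulated IE_4 (kJ/mol): Si 4356, Al 11577, B 25026, C 6223.
Hence IE_4: Si < C < Al < B.

Si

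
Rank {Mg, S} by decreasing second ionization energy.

S > Mg

IE_2 is the cost of taking one more electron from the +1 cation: Mg⁺ still has 1 valence electron; S⁺ still has 5 valence electrons.
All are still removing valence electrons, so compare the +1 ions as you would atoms: IE_2 generally rises across a period (higher Z_eff) and falls down a group (larger shell), subject to the usual subshell exceptions.
Valence configurations: Mg⁺ [Ne]3s¹, S⁺ [Ne]3s²3p³.
Tabulated IE_2 (kJ/mol): Mg 1451, S 2252.
Overall IE_2 order: Mg < S.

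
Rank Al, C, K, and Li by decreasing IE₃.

IE_3 is the cost of taking one more electron from the +2 cation: Al²⁺ still has 1 valence electron; C²⁺ still has 2 valence electrons; K²⁺ is already 1 electron into the core; Li²⁺ is already 1 electron into the core.
Usually core removal costs more than valence removal, but here the competition is close: a tightly held n=2 valence electron can cost more to remove than an n=3 core electron, so the actual values have to decide it.
Valence configurations: Al²⁺ [Ne]3s¹, C²⁺ [He]2s².
Tabulated IE_3 (kJ/mol): Al 2745, C 4620, K 4420, Li 11815.
Hence IE_3: Al < K < C < Li.

Li > C > K > Al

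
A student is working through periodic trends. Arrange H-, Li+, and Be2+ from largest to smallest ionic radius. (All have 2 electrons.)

All of these have 2 electrons, so size is governed by nuclear charge alone: the more protons, the stronger the pull on the same electron cloud, and the smaller the ion.
Nuclear charges: Be2+ (Z=4), Li+ (Z=3), H- (Z=1).
Largest to smallest: H- > Li+ > Be2+.

H- > Li+ > Be2+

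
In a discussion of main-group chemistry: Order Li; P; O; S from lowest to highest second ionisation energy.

P, S, O, Li

IE_2 is the cost of taking one more electron from the +1 cation: Li⁺ is the bare [He] core; P⁺ still has 4 valence electrons; O⁺ still has 5 valence electrons; S⁺ still has 5 valence electrons.
Breaking into a closed-shell core is much more expensive than removing a leftover valence electron — Li has the largest IE_2 here.
Valence configurations: P⁺ [Ne]3s²3p², O⁺ [He]2s²2p³, S⁺ [Ne]3s²3p³.
The numbers (kJ/mol): Li 7298, P 1907, O 3388, S 2252.
So the second ionization energies run P < S < O < Li.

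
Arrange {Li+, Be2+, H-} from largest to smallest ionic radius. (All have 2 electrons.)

All of these have 2 electrons, so size is governed by nuclear charge alone: the more protons, the stronger the pull on the same electron cloud, and the smaller the ion.
Nuclear charges: Be2+ (Z=4), Li+ (Z=3), H- (Z=1).
Largest to smallest: H- > Li+ > Be2+.

H-, Li+, Be2+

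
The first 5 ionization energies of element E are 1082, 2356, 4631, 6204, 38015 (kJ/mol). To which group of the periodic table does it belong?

Group 14

Look for the largest jump between consecutive ionization energies: IE5/IE4 ≈ 6.1, far larger than any earlier ratio.
That jump marks the point where a core electron is being removed. So the atom has 4 valence electrons.
A main-group element with 4 valence electrons is in group 14.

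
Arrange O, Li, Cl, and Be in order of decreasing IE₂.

Li > O > Cl > Be

Consider each +1 ion: O⁺ still has 5 valence electrons; Li⁺ is the bare [He] core; Cl⁺ still has 6 valence electrons; Be⁺ still has 1 valence electron.
Breaking into a closed-shell core is much more expensive than removing a leftover valence electron — Li has the largest IE_2 here.
Valence configurations: O⁺ [He]2s²2p³, Cl⁺ [Ne]3s²3p⁴, Be⁺ [He]2s¹.
Approximate IE_2 values (kJ/mol): O 3388, Li 7298, Cl 2298, Be 1757.
Hence IE_2: Be < Cl < O < Li.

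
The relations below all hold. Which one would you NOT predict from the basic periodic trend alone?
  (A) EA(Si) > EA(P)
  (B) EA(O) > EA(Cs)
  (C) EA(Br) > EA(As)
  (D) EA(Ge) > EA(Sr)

(A)

The general trend: electron affinity increases across a period and decreases down a group.
(A) Si (period 3, group 14) vs P (period 3, group 15): the stated order contradicts the simple trend.
(B) O (period 2, group 16) vs Cs (period 6, group 1): the stated order agrees with the simple trend.
(C) Br (period 4, group 17) vs As (period 4, group 15): the stated order agrees with the simple trend.
(D) Ge (period 4, group 14) vs Sr (period 5, group 2): the stated order agrees with the simple trend.
The exception is (A): adding an electron to P's half-filled 3p³ is unfavourable, so Si (3p²) has the more exothermic EA.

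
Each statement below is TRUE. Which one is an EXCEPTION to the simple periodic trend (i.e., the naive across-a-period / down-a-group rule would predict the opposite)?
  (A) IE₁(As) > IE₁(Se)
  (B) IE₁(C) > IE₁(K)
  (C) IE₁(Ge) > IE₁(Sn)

The general trend: IE₁ increases across a period and decreases down a group.
(A) As (period 4, group 15) vs Se (period 4, group 16): the stated order contradicts the simple trend.
(B) C (period 2, group 14) vs K (period 4, group 1): the stated order agrees with the simple trend.
(C) Ge (period 4, group 14) vs Sn (period 5, group 14): the stated order agrees with the simple trend.
The exception is (A): Se (4p⁴) ionizes more easily than half-filled As (4p³).

(A)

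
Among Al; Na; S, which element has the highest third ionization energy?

Na

The third ionization energy removes an electron from the +2 ion. For each element: Al²⁺ still has 1 valence electron; Na²⁺ is already 1 electron into the core; S²⁺ still has 4 valence electrons.
Pulling an electron out of a noble-gas core costs far more than removing a remaining valence electron, so Na sits at the high end of IE_3.
Valence configurations: Al²⁺ [Ne]3s¹, S²⁺ [Ne]3s²3p².
Approximate IE_3 values (kJ/mol): Al 2745, Na 6910, S 3357.
Hence IE_3: Al < S < Na.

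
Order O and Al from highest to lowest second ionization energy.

After 1 electron has been removed, what remains? O⁺ still has 5 valence electrons; Al⁺ still has 2 valence electrons.
All are still removing valence electrons, so compare the +1 ions as you would atoms: IE_2 generally rises across a period (higher Z_eff) and falls down a group (larger shell), subject to the usual subshell exceptions.
Valence configurations: O⁺ [He]2s²2p³, Al⁺ [Ne]3s².
Tabulated IE_2 (kJ/mol): O 3388, Al 1817.
Hence IE_2: Al < O.

O > Al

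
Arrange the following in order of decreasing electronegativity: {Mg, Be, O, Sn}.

O, Sn, Be, Mg

Be is in period 2, group 2; O is in period 2, group 16; Mg is in period 3, group 2; Sn is in period 5, group 14.
Smaller atoms with higher effective nuclear charge are more electronegative.
These span different periods and groups, so the two trends combine.
Be > Mg: Be sits above Mg in group 2, so the down-group effect alone puts Be higher.
Sn > Be: period and group pull opposite ways; the across-period shift dominates (1.96 vs 1.57).
O > Sn: relative to Sn, both the across-period and down-group shifts push O's electronegativity up.
Approximate values (Pauling): Be 1.57, O 3.44, Mg 1.31, Sn 1.96.
So from highest to lowest: O > Sn > Be > Mg.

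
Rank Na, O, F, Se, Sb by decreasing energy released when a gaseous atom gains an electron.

F > Se > O > Sb > Na

O is in period 2, group 16; F is in period 2, group 17; Na is in period 3, group 1; Se is in period 4, group 16; Sb is in period 5, group 15.
EA tends to increase across a period and decrease down a group, though the pattern is less regular than for IE or radius.
Here both period and group differ, so the two effects have to be weighed against each other.
Sb > Na: the two effects oppose for this pair; the across-period effect wins (103 vs 53 kJ/mol).
O > Sb: relative to Sb, both the across-period and down-group shifts push O's electron affinity up.
Se > O: this pair runs against the simple trend — see the exception note.
F > Se: both effects reinforce here, so F is clearly the higher of the two.
Note the exception: Se has a higher electron affinity than O, contrary to the simple trend — O's compact 2p subshell gives strong electron–electron repulsion on the added electron.
Approximate values (kJ/mol): O 141, F 328, Na 53, Se 195, Sb 103.
So from highest to lowest: F > Se > O > Sb > Na.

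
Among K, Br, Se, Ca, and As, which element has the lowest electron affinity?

K is in period 4, group 1; Ca is in period 4, group 2; As is in period 4, group 15; Se is in period 4, group 16; Br is in period 4, group 17.
Adding an electron releases more energy for atoms nearer the top right (short of the noble gases).
All lie in period 4; the across-period trend (electron affinity increases left to right) applies, with the exception below.
Note the exception: K has a higher electron affinity than Ca, contrary to the simple trend — adding an electron to Ca (ns²) has to open a new, higher-energy np subshell, which is unfavourable.
For reference (kJ/mol): K 48, Ca 2, As 78, Se 195, Br 325.
The lowest electron affinity among these belongs to Ca.

Ca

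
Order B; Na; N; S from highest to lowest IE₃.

Na > N > B > S

The third ionization energy removes an electron from the +2 ion. For each element: B²⁺ still has 1 valence electron; Na²⁺ is already 1 electron into the core; N²⁺ still has 3 valence electrons; S²⁺ still has 4 valence electrons.
Pulling an electron out of a noble-gas core costs far more than removing a remaining valence electron, so Na sits at the high end of IE_3.
Valence configurations: B²⁺ [He]2s¹, N²⁺ [He]2s²2p¹, S²⁺ [Ne]3s²3p².
Tabulated IE_3 (kJ/mol): B 3660, Na 6910, N 4578, S 3357.
So the third ionization energies run S < B < N < Na.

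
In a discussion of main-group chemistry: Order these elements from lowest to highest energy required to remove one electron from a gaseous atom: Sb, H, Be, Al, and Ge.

H is in period 1, group 1; Be is in period 2, group 2; Al is in period 3, group 13; Ge is in period 4, group 14; Sb is in period 5, group 15.
First ionization energy rises across a period (greater Z_eff holds electrons more tightly) and falls down a group (valence electrons are farther from the nucleus).
These sit on a diagonal, where the across-period and down-group effects partly cancel.
Ge > Al: period and group pull opposite ways; the across-period shift dominates (762 vs 578 kJ/mol).
Sb > Ge: the two effects oppose for this pair; the across-period effect wins (831 vs 762 kJ/mol).
Be > Sb: period and group pull opposite ways; the down-group shift dominates (900 vs 831 kJ/mol).
H > Be: the two effects oppose for this pair; the down-group effect wins (1312 vs 900 kJ/mol).
For reference (kJ/mol): H 1312, Be 900, Al 578, Ge 762, Sb 831.
So from lowest to highest: Al < Ge < Sb < Be < H.

Al < Ge < Sb < Be < H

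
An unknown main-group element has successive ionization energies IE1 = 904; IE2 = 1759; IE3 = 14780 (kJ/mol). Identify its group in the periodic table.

Group 2

Look for the largest jump between consecutive ionization energies: IE3/IE2 ≈ 8.4, far larger than any earlier ratio.
That jump marks the point where a core electron is being removed. So the atom has 2 valence electrons.
A main-group element with 2 valence electrons is in group 2.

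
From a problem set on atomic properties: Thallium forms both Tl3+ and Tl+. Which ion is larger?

Both ions have Z = 81 protons, but Tl3+ has lost more electrons, so its remaining electrons feel a larger effective nuclear charge per electron and are pulled in more tightly.
Higher positive charge → smaller ion, so Tl+ > Tl3+.

Tl+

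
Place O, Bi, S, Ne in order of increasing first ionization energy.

Removing the outermost electron gets harder across a period and easier down a group.
Neither a single period nor a single group — weigh both effects.
S > Bi: both effects reinforce here, so S is clearly the higher of the two.
O > S: they share group 16; the group trend gives O the larger value.
Ne > O: both are in period 2; the period trend gives Ne the larger value.
Approximate values (kJ/mol): O 1314, Ne 2081, S 1000, Bi 703.
So from lowest to highest: Bi < S < O < Ne.

Bi < S < O < Ne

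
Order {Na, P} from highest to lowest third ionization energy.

Consider each +2 ion: Na²⁺ is already 1 electron into the core; P²⁺ still has 3 valence electrons.
Pulling an electron out of a noble-gas core costs far more than removing a remaining valence electron, so Na sits at the high end of IE_3.
The numbers (kJ/mol): Na 6910, P 2914.
So the third ionization energies run P < Na.

Na, P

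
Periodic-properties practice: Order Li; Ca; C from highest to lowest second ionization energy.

The second ionization energy removes an electron from the +1 ion. For each element: Li⁺ is the bare [He] core; Ca⁺ still has 1 valence electron; C⁺ still has 3 valence electrons.
Breaking into a closed-shell core is much more expensive than removing a leftover valence electron — Li has the largest IE_2 here.
Valence configurations: Ca⁺ [Ar]4s¹, C⁺ [He]2s²2p¹.
Approximate IE_2 values (kJ/mol): Li 7298, Ca 1145, C 2353.
So the second ionization energies run Ca < C < Li.

Li > C > Ca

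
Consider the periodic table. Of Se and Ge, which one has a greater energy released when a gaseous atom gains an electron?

Ge is in period 4, group 14; Se is in period 4, group 16.
Adding an electron releases more energy for atoms nearer the top right (short of the noble gases).
All lie in period 4, so electron affinity increases left to right.
So Se has the greater energy released when a gaseous atom gains an electron (Se > Ge).

Se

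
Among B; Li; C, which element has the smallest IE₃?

After 2 electrons have been removed, what remains? B²⁺ still has 1 valence electron; Li²⁺ is already 1 electron into the core; C²⁺ still has 2 valence electrons.
Pulling an electron out of a noble-gas core costs far more than removing a remaining valence electron, so Li sits at the high end of IE_3.
Valence configurations: B²⁺ [He]2s¹, C²⁺ [He]2s².
Approximate IE_3 values (kJ/mol): B 3660, Li 11815, C 4620.
Overall IE_3 order: B < C < Li.

B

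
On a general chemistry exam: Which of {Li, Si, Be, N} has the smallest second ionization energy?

Si

IE_2 is the cost of taking one more electron from the +1 cation: Li⁺ is the bare [He] core; Si⁺ still has 3 valence electrons; Be⁺ still has 1 valence electron; N⁺ still has 4 valence electrons.
Pulling an electron out of a noble-gas core costs far more than removing a remaining valence electron, so Li sits at the high end of IE_2.
Valence configurations: Si⁺ [Ne]3s²3p¹, Be⁺ [He]2s¹, N⁺ [He]2s²2p².
The numbers (kJ/mol): Li 7298, Si 1577, Be 1757, N 2856.
Overall IE_2 order: Si < Be < N < Li.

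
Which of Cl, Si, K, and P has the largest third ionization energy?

The third ionization energy removes an electron from the +2 ion. For each element: Cl²⁺ still has 5 valence electrons; Si²⁺ still has 2 valence electrons; K²⁺ is already 1 electron into the core; P²⁺ still has 3 valence electrons.
Breaking into a closed-shell core is much more expensive than removing a leftover valence electron — K has the largest IE_3 here.
Valence configurations: Cl²⁺ [Ne]3s²3p³, Si²⁺ [Ne]3s², P²⁺ [Ne]3s²3p¹.
P²⁺ loses a lone 3p electron whereas Si²⁺ must break into a filled 3s² pair, so IE_3(Si) > IE_3(P) even though P has the higher nuclear charge.
Approximate IE_3 values (kJ/mol): Cl 3822, Si 3232, K 4420, P 2914.
So the third ionization energies run P < Si < Cl < K.

K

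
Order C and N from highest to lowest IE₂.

N, C

Consider each +1 ion: C⁺ still has 3 valence electrons; N⁺ still has 4 valence electrons.
All are still removing valence electrons, so compare the +1 ions as you would atoms: IE_2 generally rises across a period (higher Z_eff) and falls down a group (larger shell), subject to the usual subshell exceptions.
Valence configurations: C⁺ [He]2s²2p¹, N⁺ [He]2s²2p².
The numbers (kJ/mol): C 2353, N 2856.
So the second ionization energies run C < N.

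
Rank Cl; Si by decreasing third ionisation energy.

Cl > Si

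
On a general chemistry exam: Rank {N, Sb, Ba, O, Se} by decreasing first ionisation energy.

N > O > Se > Sb > Ba

N is in period 2, group 15; O is in period 2, group 16; Se is in period 4, group 16; Sb is in period 5, group 15; Ba is in period 6, group 2.
Across a period the outer electron is held more tightly (higher IE₁); down a group it sits in a higher shell, more shielded, and comes off more easily.
Here both period and group differ, so the two effects have to be weighed against each other.
Sb > Ba: both effects reinforce here, so Sb is clearly the higher of the two.
Se > Sb: relative to Sb, both the across-period and down-group shifts push Se's first ionization energy up.
O > Se: O sits above Se in group 16, so the down-group effect alone puts O higher.
N > O: this pair runs against the simple trend — see the exception note.
Note the exception: N has a higher first ionization energy than O, contrary to the simple trend — pairing an electron in O's 2p⁴ costs repulsion energy, so O ionizes more easily than half-filled N (2p³).
For reference (kJ/mol): N 1402, O 1314, Se 941, Sb 831, Ba 503.
So from highest to lowest: N > O > Se > Sb > Ba.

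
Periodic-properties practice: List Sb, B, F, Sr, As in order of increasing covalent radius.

B is in period 2, group 13; F is in period 2, group 17; As is in period 4, group 15; Sr is in period 5, group 2; Sb is in period 5, group 15.
Moving right in a period, electrons are added to the same shell under a stronger nuclear pull, so atoms get smaller; moving down, a new shell is opened and atoms get larger.
Neither a single period nor a single group — weigh both effects.
B > F: B lies to the left of F in period 2, so the across-period effect alone puts B larger.
As > B: the two effects oppose for this pair; the down-group effect wins (121 vs 85 pm).
Sb > As: they share group 15; the group trend gives Sb the larger value.
Sr > Sb: Sr lies to the left of Sb in period 5, so the across-period effect alone puts Sr larger.
For reference (pm): B 85, F 64, As 121, Sr 185, Sb 140.
So from smallest to largest: F < B < As < Sb < Sr.

F < B < As < Sb < Sr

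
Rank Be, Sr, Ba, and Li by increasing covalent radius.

Li is in period 2, group 1; Be is in period 2, group 2; Sr is in period 5, group 2; Ba is in period 6, group 2.
Across a period the added protons contract the valence shell; down a group each new principal shell makes the atom larger.
Here both period and group differ, so the two effects have to be weighed against each other.
Li > Be: both are in period 2; the period trend gives Li the larger value.
Sr > Li: period and group pull opposite ways; the down-group shift dominates (185 vs 133 pm).
Ba > Sr: they share group 2; the group trend gives Ba the larger value.
Tabulated atomic radius (pm): Li 133, Be 102, Sr 185, Ba 196.
So from smallest to largest: Be < Li < Sr < Ba.

Be, Li, Sr, Ba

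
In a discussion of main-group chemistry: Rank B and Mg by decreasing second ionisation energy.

Consider each +1 ion: B⁺ still has 2 valence electrons; Mg⁺ still has 1 valence electron.
All are still removing valence electrons, so compare the +1 ions as you would atoms: IE_2 generally rises across a period (higher Z_eff) and falls down a group (larger shell), subject to the usual subshell exceptions.
Valence configurations: B⁺ [He]2s², Mg⁺ [Ne]3s¹.
The numbers (kJ/mol): B 2427, Mg 1451.
Overall IE_2 order: Mg < B.

B > Mg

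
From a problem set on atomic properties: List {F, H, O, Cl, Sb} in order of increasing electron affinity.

H < Sb < O < F < Cl

Adding an electron releases more energy for atoms nearer the top right (short of the noble gases).
Here both period and group differ, so the two effects have to be weighed against each other.
Sb > H: the two effects oppose for this pair; the across-period effect wins (103 vs 73 kJ/mol).
O > Sb: relative to Sb, both the across-period and down-group shifts push O's electron affinity up.
F > O: F lies to the right of O in period 2, so the across-period effect alone puts F higher.
Cl > F: this pair runs against the simple trend — see the exception note.
Note the exception: Cl has a higher electron affinity than F, contrary to the simple trend — F's small 2p subshell makes the incoming electron feel strong e⁻–e⁻ repulsion, so Cl actually releases more energy on gaining an electron.
Approximate values (kJ/mol): H 73, O 141, F 328, Cl 349, Sb 103.
So from lowest to highest: H < Sb < O < F < Cl.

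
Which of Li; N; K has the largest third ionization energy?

Li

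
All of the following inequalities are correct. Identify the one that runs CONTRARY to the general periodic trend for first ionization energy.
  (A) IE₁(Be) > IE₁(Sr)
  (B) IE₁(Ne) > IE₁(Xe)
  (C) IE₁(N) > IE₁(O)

(C)

The general trend: first ionization energy increases across a period and decreases down a group.
(A) Be (period 2, group 2) vs Sr (period 5, group 2): the stated order agrees with the simple trend.
(B) Ne (period 2, group 18) vs Xe (period 5, group 18): the stated order agrees with the simple trend.
(C) N (period 2, group 15) vs O (period 2, group 16): the stated order contradicts the simple trend.
The exception is (C): pairing an electron in O's 2p⁴ costs repulsion energy, so O ionizes more easily than half-filled N (2p³).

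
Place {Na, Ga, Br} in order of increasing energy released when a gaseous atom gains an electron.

Ga < Na < Br

Electron affinity generally becomes more exothermic across a period toward the halogens and less exothermic down a group.
These span different periods and groups, so the two trends combine.
Na > Ga: the two effects oppose for this pair; the down-group effect wins (53 vs 29 kJ/mol).
Br > Na: the two effects oppose for this pair; the across-period effect wins (325 vs 53 kJ/mol).
For reference (kJ/mol): Na 53, Ga 29, Br 325.
So from lowest to highest: Ga < Na < Br.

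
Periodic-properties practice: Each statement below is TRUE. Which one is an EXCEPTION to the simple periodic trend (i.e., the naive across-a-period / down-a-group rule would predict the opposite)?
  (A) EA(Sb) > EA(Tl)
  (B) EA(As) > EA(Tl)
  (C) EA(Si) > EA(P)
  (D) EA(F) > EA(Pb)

(C)

The general trend: electron affinity increases across a period and decreases down a group.
(A) Sb (period 5, group 15) vs Tl (period 6, group 13): the stated order agrees with the simple trend.
(B) As (period 4, group 15) vs Tl (period 6, group 13): the stated order agrees with the simple trend.
(C) Si (period 3, group 14) vs P (period 3, group 15): the stated order contradicts the simple trend.
(D) F (period 2, group 17) vs Pb (period 6, group 14): the stated order agrees with the simple trend.
The exception is (C): adding an electron to P's half-filled 3p³ is unfavourable, so Si (3p²) has the more exothermic EA.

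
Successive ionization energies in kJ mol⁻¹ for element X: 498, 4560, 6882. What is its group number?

Group 1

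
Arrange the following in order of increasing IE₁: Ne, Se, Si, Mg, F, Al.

F is in period 2, group 17; Ne is in period 2, group 18; Mg is in period 3, group 2; Al is in period 3, group 13; Si is in period 3, group 14; Se is in period 4, group 16.
Across a period the outer electron is held more tightly (higher IE₁); down a group it sits in a higher shell, more shielded, and comes off more easily.
These span different periods and groups, so the two trends combine.
Mg > Al: this pair runs against the simple trend — see the exception note.
Si > Mg: both are in period 3; the period trend gives Si the larger value.
Se > Si: period and group pull opposite ways; the across-period shift dominates (941 vs 786 kJ/mol).
F > Se: relative to Se, both the across-period and down-group shifts push F's first ionization energy up.
Ne > F: both are in period 2; the period trend gives Ne the larger value.
Note the exception: Mg has a higher first ionization energy than Al, contrary to the simple trend — Al's single 3p electron is easier to remove than one from Mg's filled 3s².
Tabulated first ionization energy (kJ/mol): F 1681, Ne 2081, Mg 738, Al 578, Si 786, Se 941.
So from lowest to highest: Al < Mg < Si < Se < F < Ne.

Al < Mg < Si < Se < F < Ne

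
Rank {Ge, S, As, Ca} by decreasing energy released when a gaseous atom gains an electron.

S, Ge, As, Ca

Electron affinity generally becomes more exothermic across a period toward the halogens and less exothermic down a group.
Here both period and group differ, so the two effects have to be weighed against each other.
As > Ca: As lies to the right of Ca in period 4, so the across-period effect alone puts As higher.
Ge > As: this pair runs against the simple trend — see the exception note.
S > Ge: relative to Ge, both the across-period and down-group shifts push S's electron affinity up.
Note the exception: Ge has a higher electron affinity than As, contrary to the simple trend — adding an electron to As's half-filled 4p³ is unfavourable, so Ge (4p²) has the more exothermic EA.
Tabulated electron affinity (kJ/mol): S 200, Ca 2, Ge 119, As 78.
So from highest to lowest: S > Ge > As > Ca.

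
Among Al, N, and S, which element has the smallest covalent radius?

Moving right in a period, electrons are added to the same shell under a stronger nuclear pull, so atoms get smaller; moving down, a new shell is opened and atoms get larger.
These span different periods and groups, so the two trends combine.
S > N: the two effects oppose for this pair; the down-group effect wins (103 vs 71 pm).
Al > S: both are in period 3; the period trend gives Al the larger value.
Approximate values (pm): N 71, Al 126, S 103.
The smallest covalent radius among these belongs to N.

N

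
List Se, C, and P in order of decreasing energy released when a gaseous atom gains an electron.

C is in period 2, group 14; P is in period 3, group 15; Se is in period 4, group 16.
EA tends to increase across a period and decrease down a group, though the pattern is less regular than for IE or radius.
A diagonal step moves right (one effect) and down (the opposite effect) at once.
C > P: period and group pull opposite ways; the down-group shift dominates (122 vs 72 kJ/mol).
Se > C: the two effects oppose for this pair; the across-period effect wins (195 vs 122 kJ/mol).
For reference (kJ/mol): C 122, P 72, Se 195.
So from highest to lowest: Se > C > P.

Se > C > P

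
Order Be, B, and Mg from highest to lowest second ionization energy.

B, Be, Mg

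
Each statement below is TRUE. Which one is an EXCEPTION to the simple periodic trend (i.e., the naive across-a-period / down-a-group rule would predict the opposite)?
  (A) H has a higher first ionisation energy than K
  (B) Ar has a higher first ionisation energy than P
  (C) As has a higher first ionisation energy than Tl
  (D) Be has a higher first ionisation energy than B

(D)

The general trend: first ionisation energy increases across a period and decreases down a group.
(A) H (period 1, group 1) vs K (period 4, group 1): the stated order agrees with the simple trend.
(B) Ar (period 3, group 18) vs P (period 3, group 15): the stated order agrees with the simple trend.
(C) As (period 4, group 15) vs Tl (period 6, group 13): the stated order agrees with the simple trend.
(D) Be (period 2, group 2) vs B (period 2, group 13): the stated order contradicts the simple trend.
The exception is (D): removing B's lone 2p electron is easier than breaking Be's filled 2s².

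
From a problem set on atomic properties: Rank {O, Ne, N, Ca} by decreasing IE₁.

N is in period 2, group 15; O is in period 2, group 16; Ne is in period 2, group 18; Ca is in period 4, group 2.
IE₁ increases left→right with effective nuclear charge and decreases top→bottom as the valence shell moves farther out.
Neither a single period nor a single group — weigh both effects.
O > Ca: both effects reinforce here, so O is clearly the higher of the two.
N > O: this pair runs against the simple trend — see the exception note.
Ne > N: Ne lies to the right of N in period 2, so the across-period effect alone puts Ne higher.
Note the exception: N has a higher first ionization energy than O, contrary to the simple trend — pairing an electron in O's 2p⁴ costs repulsion energy, so O ionizes more easily than half-filled N (2p³).
Tabulated first ionization energy (kJ/mol): N 1402, O 1314, Ne 2081, Ca 590.
So from highest to lowest: Ne > N > O > Ca.

Ne, N, O, Ca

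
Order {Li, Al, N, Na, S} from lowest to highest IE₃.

Al, S, N, Na, Li

IE_3 is the cost of taking one more electron from the +2 cation: Li²⁺ is already 1 electron into the core; Al²⁺ still has 1 valence electron; N²⁺ still has 3 valence electrons; Na²⁺ is already 1 electron into the core; S²⁺ still has 4 valence electrons.
Pulling an electron out of a noble-gas core costs far more than removing a remaining valence electron, so Na and Li sit at the high end of IE_3.
Valence configurations: Al²⁺ [Ne]3s¹, N²⁺ [He]2s²2p¹, S²⁺ [Ne]3s²3p².
Tabulated IE_3 (kJ/mol): Li 11815, Al 2745, N 4578, Na 6910, S 3357.
Putting it together, IE_3: Al < S < N < Na < Li.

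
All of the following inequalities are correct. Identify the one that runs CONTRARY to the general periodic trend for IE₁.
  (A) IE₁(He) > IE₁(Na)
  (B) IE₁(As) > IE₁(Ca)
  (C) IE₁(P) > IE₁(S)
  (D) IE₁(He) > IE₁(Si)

(C)

The general trend: IE₁ increases across a period and decreases down a group.
(A) He (period 1, group 18) vs Na (period 3, group 1): the stated order agrees with the simple trend.
(B) As (period 4, group 15) vs Ca (period 4, group 2): the stated order agrees with the simple trend.
(C) P (period 3, group 15) vs S (period 3, group 16): the stated order contradicts the simple trend.
(D) He (period 1, group 18) vs Si (period 3, group 14): the stated order agrees with the simple trend.
The exception is (C): S (3p⁴) ionizes more easily than half-filled P (3p³) because the paired 3p electron in S is pushed out by e⁻–e⁻ repulsion.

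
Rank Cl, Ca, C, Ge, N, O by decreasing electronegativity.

O > Cl > N > C > Ge > Ca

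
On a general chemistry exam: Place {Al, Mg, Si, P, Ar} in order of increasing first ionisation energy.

Al < Mg < Si < P < Ar

IE₁ increases left→right with effective nuclear charge and decreases top→bottom as the valence shell moves farther out.
All lie in period 3; the across-period trend (first ionization energy increases left to right) applies, with the exception below.
Note the exception: Mg has a higher first ionization energy than Al, contrary to the simple trend — Al's single 3p electron is easier to remove than one from Mg's filled 3s².
Approximate values (kJ/mol): Mg 738, Al 578, Si 786, P 1012, Ar 1521.
So from lowest to highest: Al < Mg < Si < P < Ar.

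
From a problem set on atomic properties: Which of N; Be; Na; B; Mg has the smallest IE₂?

Mg

IE_2 is the cost of taking one more electron from the +1 cation: N⁺ still has 4 valence electrons; Be⁺ still has 1 valence electron; Na⁺ is the bare [Ne] core; B⁺ still has 2 valence electrons; Mg⁺ still has 1 valence electron.
Pulling an electron out of a noble-gas core costs far more than removing a remaining valence electron, so Na sits at the high end of IE_2.
Valence configurations: N⁺ [He]2s²2p², Be⁺ [He]2s¹, B⁺ [He]2s², Mg⁺ [Ne]3s¹.
Approximate IE_2 values (kJ/mol): N 2856, Be 1757, Na 4562, B 2427, Mg 1451.
Putting it together, IE_2: Mg < Be < B < N < Na.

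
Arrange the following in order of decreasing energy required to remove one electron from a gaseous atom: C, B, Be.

C > Be > B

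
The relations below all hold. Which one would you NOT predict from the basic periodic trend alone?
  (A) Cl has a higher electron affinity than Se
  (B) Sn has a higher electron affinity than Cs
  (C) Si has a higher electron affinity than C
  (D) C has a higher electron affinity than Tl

(C)

The general trend: electron affinity increases across a period and decreases down a group.
(A) Cl (period 3, group 17) vs Se (period 4, group 16): the stated order agrees with the simple trend.
(B) Sn (period 5, group 14) vs Cs (period 6, group 1): the stated order agrees with the simple trend.
(C) Si (period 3, group 14) vs C (period 2, group 14): the stated order contradicts the simple trend.
(D) C (period 2, group 14) vs Tl (period 6, group 13): the stated order agrees with the simple trend.
The exception is (C): Si's larger, more diffuse 3p orbitals accept an added electron slightly more readily than C's compact 2p.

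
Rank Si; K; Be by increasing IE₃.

Si < K < Be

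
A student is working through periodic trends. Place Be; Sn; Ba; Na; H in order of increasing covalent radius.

H is in period 1, group 1; Be is in period 2, group 2; Na is in period 3, group 1; Sn is in period 5, group 14; Ba is in period 6, group 2.
Radius decreases left→right (rising Z_eff, same n) and increases top→bottom (higher n).
These span different periods and groups, so the two trends combine.
Be > H: the two effects oppose for this pair; the down-group effect wins (102 vs 32 pm).
Sn > Be: period and group pull opposite ways; the down-group shift dominates (140 vs 102 pm).
Na > Sn: the two effects oppose for this pair; the across-period effect wins (155 vs 140 pm).
Ba > Na: period and group pull opposite ways; the down-group shift dominates (196 vs 155 pm).
Tabulated atomic radius (pm): H 32, Be 102, Na 155, Sn 140, Ba 196.
So from smallest to largest: H < Be < Sn < Na < Ba.

H < Be < Sn < Na < Ba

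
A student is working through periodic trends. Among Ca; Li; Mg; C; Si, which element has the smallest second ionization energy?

Ca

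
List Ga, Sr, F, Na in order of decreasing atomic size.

Sr, Na, Ga, F

F is in period 2, group 17; Na is in period 3, group 1; Ga is in period 4, group 13; Sr is in period 5, group 2.
Moving right in a period, electrons are added to the same shell under a stronger nuclear pull, so atoms get smaller; moving down, a new shell is opened and atoms get larger.
Here both period and group differ, so the two effects have to be weighed against each other.
Ga > F: relative to F, both the across-period and down-group shifts push Ga's atomic radius up.
Na > Ga: the two effects oppose for this pair; the across-period effect wins (155 vs 124 pm).
Sr > Na: the two effects oppose for this pair; the down-group effect wins (185 vs 155 pm).
Approximate values (pm): F 64, Na 155, Ga 124, Sr 185.
So from largest to smallest: Sr > Na > Ga > F.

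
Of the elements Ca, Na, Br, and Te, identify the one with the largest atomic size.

Ca

Na is in period 3, group 1; Ca is in period 4, group 2; Br is in period 4, group 17; Te is in period 5, group 16.
Radius decreases left→right (rising Z_eff, same n) and increases top→bottom (higher n).
These span different periods and groups, so the two trends combine.
Te > Br: both effects reinforce here, so Te is clearly the larger of the two.
Na > Te: the two effects oppose for this pair; the across-period effect wins (155 vs 136 pm).
Ca > Na: the two effects oppose for this pair; the down-group effect wins (171 vs 155 pm).
For reference (pm): Na 155, Ca 171, Br 114, Te 136.
The largest atomic size among these belongs to Ca.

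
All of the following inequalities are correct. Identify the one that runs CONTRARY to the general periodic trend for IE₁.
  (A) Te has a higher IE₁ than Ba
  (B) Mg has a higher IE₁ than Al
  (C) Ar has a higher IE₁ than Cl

(B)

The general trend: IE₁ increases across a period and decreases down a group.
(A) Te (period 5, group 16) vs Ba (period 6, group 2): the stated order agrees with the simple trend.
(B) Mg (period 3, group 2) vs Al (period 3, group 13): the stated order contradicts the simple trend.
(C) Ar (period 3, group 18) vs Cl (period 3, group 17): the stated order agrees with the simple trend.
The exception is (B): Al's single 3p electron is easier to remove than one from Mg's filled 3s².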